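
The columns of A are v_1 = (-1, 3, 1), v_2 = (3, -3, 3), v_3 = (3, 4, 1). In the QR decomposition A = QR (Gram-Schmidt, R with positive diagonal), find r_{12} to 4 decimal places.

q_1 = v_1/‖v_1‖ = (-1, 3, 1)/3.3166 = (-0.3015, 0.9045, 0.3015).
r_{12} = q_1·v_2 = -2.7136.

r_{12} = -2.7136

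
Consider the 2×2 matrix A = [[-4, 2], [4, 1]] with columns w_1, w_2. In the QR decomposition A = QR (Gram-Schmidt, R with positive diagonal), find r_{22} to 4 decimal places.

r_{22} = 2.1213

e_1 = w_1/‖w_1‖ = (-4, 4)/5.6569 = (-0.7071, 0.7071).
r_{12} = e_1·w_2 = -0.7071.
u_2 = w_2 + 0.7071·e_1 = (1.5000, 1.5000).
r_{22} = ‖u_2‖ = 2.1213.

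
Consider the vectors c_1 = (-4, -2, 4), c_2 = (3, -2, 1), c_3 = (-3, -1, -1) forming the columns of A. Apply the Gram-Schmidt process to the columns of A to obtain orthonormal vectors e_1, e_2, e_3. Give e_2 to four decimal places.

c_1 = (-4, -2, 4); ‖c_1‖ = 6.0000, so e_1 = (-0.6667, -0.3333, 0.6667).
e_1·c_2 = (-0.6667)·3 + (-0.3333)·(-2) + 0.6667·1 = -0.6667.
u_2 = c_2 + 0.6667·e_1 = (2.5556, -2.2222, 1.4444).
‖u_2‖ = 3.6818, so e_2 = (0.6941, -0.6036, 0.3923).

e_2 = (0.6941, -0.6036, 0.3923)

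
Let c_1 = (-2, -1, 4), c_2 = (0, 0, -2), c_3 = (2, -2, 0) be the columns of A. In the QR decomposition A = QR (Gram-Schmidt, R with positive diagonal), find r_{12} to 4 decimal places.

c_1 = (-2, -1, 4); ‖c_1‖ = 4.5826, so e_1 = (-0.4364, -0.2182, 0.8729).
r_{12} = e_1·c_2 = -1.7457.

r_{12} = -1.7457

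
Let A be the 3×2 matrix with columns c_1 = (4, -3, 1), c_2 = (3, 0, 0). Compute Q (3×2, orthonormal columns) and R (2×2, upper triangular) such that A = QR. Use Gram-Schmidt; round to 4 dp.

Q = [[0.7845, 0.6202], [-0.5883, 0.7442], [0.1961, -0.2481]], R = [[5.0990, 2.3534], [0.0000, 1.8605]]

e_1 = c_1/‖c_1‖ = (4, -3, 1)/5.0990 = (0.7845, -0.5883, 0.1961).
r_{12} = e_1·c_2 = 2.3534.
u_2 = c_2 − 2.3534·e_1 = (1.1538, 1.3846, -0.4615).
‖u_2‖ = 1.8605, so e_2 = (0.6202, 0.7442, -0.2481).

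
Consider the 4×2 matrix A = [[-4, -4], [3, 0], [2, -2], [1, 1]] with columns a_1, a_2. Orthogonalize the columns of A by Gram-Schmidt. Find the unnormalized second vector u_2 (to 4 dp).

q_1 = a_1/‖a_1‖ = (-4, 3, 2, 1)/5.4772 = (-0.7303, 0.5477, 0.3651, 0.1826).
r_{12} = q_1·a_2 = 2.3735.
u_2 = a_2 − 2.3735·q_1 = (-2.2667, -1.3000, -2.8667, 0.5667).

u_2 = (-2.2667, -1.3000, -2.8667, 0.5667)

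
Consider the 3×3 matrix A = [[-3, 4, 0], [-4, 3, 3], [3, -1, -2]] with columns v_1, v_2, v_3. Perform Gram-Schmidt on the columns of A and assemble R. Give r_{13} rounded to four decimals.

r_{13} = -3.0870

v_1 = (-3, -4, 3); ‖v_1‖ = 5.8310, so e_1 = (-0.5145, -0.6860, 0.5145).
r_{13} = e_1·v_3 = -3.0870.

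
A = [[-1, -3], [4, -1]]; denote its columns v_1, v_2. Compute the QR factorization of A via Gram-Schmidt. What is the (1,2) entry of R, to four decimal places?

r_{12} = -0.2425

e_1 = v_1/‖v_1‖ = (-1, 4)/4.1231 = (-0.2425, 0.9701).
r_{12} = e_1·v_2 = -0.2425.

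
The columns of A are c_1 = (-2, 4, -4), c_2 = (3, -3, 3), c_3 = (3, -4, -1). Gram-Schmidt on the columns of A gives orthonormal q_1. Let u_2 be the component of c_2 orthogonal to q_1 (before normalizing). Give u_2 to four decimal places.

u_2 = (1.3333, 0.3333, -0.3333)

c_1 = (-2, 4, -4); ‖c_1‖ = 6.0000, so q_1 = (-0.3333, 0.6667, -0.6667).
q_1·c_2 = (-0.3333)·3 + 0.6667·(-3) + (-0.6667)·3 = -5.0000.
u_2 = c_2 + 5.0000·q_1 = (1.3333, 0.3333, -0.3333).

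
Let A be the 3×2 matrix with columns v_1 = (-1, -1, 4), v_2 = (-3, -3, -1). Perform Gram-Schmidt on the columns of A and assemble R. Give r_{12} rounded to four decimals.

v_1 = (-1, -1, 4); ‖v_1‖ = 4.2426, so e_1 = (-0.2357, -0.2357, 0.9428).
r_{12} = e_1·v_2 = 0.4714.

r_{12} = 0.4714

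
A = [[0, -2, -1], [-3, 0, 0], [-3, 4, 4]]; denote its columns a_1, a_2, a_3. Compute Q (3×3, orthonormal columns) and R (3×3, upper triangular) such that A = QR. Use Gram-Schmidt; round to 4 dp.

e_1 = a_1/‖a_1‖ = (0, -3, -3)/4.2426 = (0.0000, -0.7071, -0.7071).
r_{12} = e_1·a_2 = -2.8284.
u_2 = a_2 + 2.8284·e_1 = (-2.0000, -2.0000, 2.0000).
‖u_2‖ = 3.4641, so e_2 = (-0.5774, -0.5774, 0.5774).
r_{13} = e_1·a_3 = -2.8284; r_{23} = e_2·a_3 = 2.8868.
u_3 = a_3 + 2.8284·e_1 − 2.8868·e_2 = (0.6667, -0.3333, 0.3333).
‖u_3‖ = 0.8165, so e_3 = (0.8165, -0.4082, 0.4082).

Q = [[0.0000, -0.5774, 0.8165], [-0.7071, -0.5774, -0.4082], [-0.7071, 0.5774, 0.4082]], R = [[4.2426, -2.8284, -2.8284], [0.0000, 3.4641, 2.8868], [0.0000, 0.0000, 0.8165]]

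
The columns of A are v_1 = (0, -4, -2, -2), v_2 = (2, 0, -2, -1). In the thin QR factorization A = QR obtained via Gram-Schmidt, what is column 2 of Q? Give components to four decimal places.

e_1 = v_1/‖v_1‖ = (0, -4, -2, -2)/4.8990 = (0.0000, -0.8165, -0.4082, -0.4082).
r_{12} = e_1·v_2 = 1.2247.
u_2 = v_2 − 1.2247·e_1 = (2.0000, 1.0000, -1.5000, -0.5000).
‖u_2‖ = 2.7386, so e_2 = (0.7303, 0.3651, -0.5477, -0.1826).

e_2 = (0.7303, 0.3651, -0.5477, -0.1826)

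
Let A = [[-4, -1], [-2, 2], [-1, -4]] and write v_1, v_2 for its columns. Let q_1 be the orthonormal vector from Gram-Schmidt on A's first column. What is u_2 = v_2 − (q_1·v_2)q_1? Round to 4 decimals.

v_1 = (-4, -2, -1); ‖v_1‖ = 4.5826, so q_1 = (-0.8729, -0.4364, -0.2182).
q_1·v_2 = (-0.8729)·(-1) + (-0.4364)·2 + (-0.2182)·(-4) = 0.8729.
u_2 = v_2 − 0.8729·q_1 = (-0.2381, 2.3810, -3.8095).

u_2 = (-0.2381, 2.3810, -3.8095)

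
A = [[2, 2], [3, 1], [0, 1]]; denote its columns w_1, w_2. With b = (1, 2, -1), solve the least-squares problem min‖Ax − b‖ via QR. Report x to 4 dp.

x = (0.9310, -0.5862)

w_1 = (2, 3, 0); ‖w_1‖ = 3.6056, so e_1 = (0.5547, 0.8321, 0.0000).
e_1·w_2 = 0.5547·2 + 0.8321·1 + 0.0000·1 = 1.9415.
u_2 = w_2 − 1.9415·e_1 = (0.9231, -0.6154, 1.0000).
‖u_2‖ = 1.4936, so e_2 = (0.6180, -0.4120, 0.6695).
Qᵀb = (2.2188, -0.8755).
Back-substitute: x_2 = -0.8755/1.4936 = -0.5862.
x_1 = (2.2188 − 1.9415·(-0.5862))/3.6056 = 0.9310.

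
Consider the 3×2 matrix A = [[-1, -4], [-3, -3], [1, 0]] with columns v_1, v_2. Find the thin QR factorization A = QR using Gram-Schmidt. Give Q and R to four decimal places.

Q = [[-0.3015, -0.9078], [-0.9045, 0.1757], [0.3015, -0.3807]], R = [[3.3166, 3.9196], [0.0000, 3.1042]]

e_1 = v_1/‖v_1‖ = (-1, -3, 1)/3.3166 = (-0.3015, -0.9045, 0.3015).
r_{12} = e_1·v_2 = 3.9196.
u_2 = v_2 − 3.9196·e_1 = (-2.8182, 0.5455, -1.1818).
‖u_2‖ = 3.1042, so e_2 = (-0.9078, 0.1757, -0.3807).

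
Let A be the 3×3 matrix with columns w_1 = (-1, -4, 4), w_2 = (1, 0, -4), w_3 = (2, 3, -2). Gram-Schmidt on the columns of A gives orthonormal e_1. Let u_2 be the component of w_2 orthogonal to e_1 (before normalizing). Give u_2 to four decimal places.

w_1 = (-1, -4, 4); ‖w_1‖ = 5.7446, so e_1 = (-0.1741, -0.6963, 0.6963).
e_1·w_2 = (-0.1741)·1 + (-0.6963)·0 + 0.6963·(-4) = -2.9593.
u_2 = w_2 + 2.9593·e_1 = (0.4848, -2.0606, -1.9394).

u_2 = (0.4848, -2.0606, -1.9394)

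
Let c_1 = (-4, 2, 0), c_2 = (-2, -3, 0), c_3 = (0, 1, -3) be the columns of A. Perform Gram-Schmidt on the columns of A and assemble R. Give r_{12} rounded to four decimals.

r_{12} = 0.4472

c_1 = (-4, 2, 0); ‖c_1‖ = 4.4721, so e_1 = (-0.8944, 0.4472, 0.0000).
r_{12} = e_1·c_2 = 0.4472.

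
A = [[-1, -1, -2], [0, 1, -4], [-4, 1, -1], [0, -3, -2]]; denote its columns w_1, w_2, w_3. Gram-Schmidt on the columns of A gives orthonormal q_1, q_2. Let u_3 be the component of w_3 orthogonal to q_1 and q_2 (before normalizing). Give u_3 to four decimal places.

w_1 = (-1, 0, -4, 0); ‖w_1‖ = 4.1231, so q_1 = (-0.2425, 0.0000, -0.9701, 0.0000).
q_1·w_2 = (-0.2425)·(-1) + 0.0000·1 + (-0.9701)·1 + 0.0000·(-3) = -0.7276.
u_2 = w_2 + 0.7276·q_1 = (-1.1765, 1.0000, 0.2941, -3.0000).
‖u_2‖ = 3.3868, so q_2 = (-0.3474, 0.2953, 0.0868, -0.8858).
q_1·w_3 = (-0.2425)·(-2) + 0.0000·(-4) + (-0.9701)·(-1) + 0.0000·(-2) = 1.4552; q_2·w_3 = (-0.3474)·(-2) + 0.2953·(-4) + 0.0868·(-1) + (-0.8858)·(-2) = 1.1984.
u_3 = w_3 − 1.4552·q_1 − 1.1984·q_2 = (-1.2308, -4.3538, 0.3077, -0.9385).

u_3 = (-1.2308, -4.3538, 0.3077, -0.9385)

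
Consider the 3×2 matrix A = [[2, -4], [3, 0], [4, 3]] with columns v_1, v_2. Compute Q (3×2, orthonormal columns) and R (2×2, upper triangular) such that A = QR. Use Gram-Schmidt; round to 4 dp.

Q = [[0.3714, -0.8648], [0.5571, -0.0837], [0.7428, 0.4951]], R = [[5.3852, 0.7428], [0.0000, 4.9445]]

v_1 = (2, 3, 4); ‖v_1‖ = 5.3852, so q_1 = (0.3714, 0.5571, 0.7428).
q_1·v_2 = 0.3714·(-4) + 0.5571·0 + 0.7428·3 = 0.7428.
u_2 = v_2 − 0.7428·q_1 = (-4.2759, -0.4138, 2.4483).
‖u_2‖ = 4.9445, so q_2 = (-0.8648, -0.0837, 0.4951).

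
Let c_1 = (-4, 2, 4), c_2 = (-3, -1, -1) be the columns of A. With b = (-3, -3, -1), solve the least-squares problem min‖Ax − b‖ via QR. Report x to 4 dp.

x = (-0.1556, 1.2667)

c_1 = (-4, 2, 4); ‖c_1‖ = 6.0000, so q_1 = (-0.6667, 0.3333, 0.6667).
q_1·c_2 = (-0.6667)·(-3) + 0.3333·(-1) + 0.6667·(-1) = 1.0000.
u_2 = c_2 − 1.0000·q_1 = (-2.3333, -1.3333, -1.6667).
‖u_2‖ = 3.1623, so q_2 = (-0.7379, -0.4216, -0.5270).
Qᵀb = (0.3333, 4.0056).
Back-substitute: x_2 = 4.0056/3.1623 = 1.2667.
x_1 = (0.3333 − 1.0000·1.2667)/6.0000 = -0.1556.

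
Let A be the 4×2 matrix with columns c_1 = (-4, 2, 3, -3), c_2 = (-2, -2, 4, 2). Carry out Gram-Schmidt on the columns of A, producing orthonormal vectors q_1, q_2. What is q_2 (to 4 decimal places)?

q_2 = (-0.1881, -0.5016, 0.6374, 0.5538)

c_1 = (-4, 2, 3, -3); ‖c_1‖ = 6.1644, so q_1 = (-0.6489, 0.3244, 0.4867, -0.4867).
q_1·c_2 = (-0.6489)·(-2) + 0.3244·(-2) + 0.4867·4 + (-0.4867)·2 = 1.6222.
u_2 = c_2 − 1.6222·q_1 = (-0.9474, -2.5263, 3.2105, 2.7895).
‖u_2‖ = 5.0367, so q_2 = (-0.1881, -0.5016, 0.6374, 0.5538).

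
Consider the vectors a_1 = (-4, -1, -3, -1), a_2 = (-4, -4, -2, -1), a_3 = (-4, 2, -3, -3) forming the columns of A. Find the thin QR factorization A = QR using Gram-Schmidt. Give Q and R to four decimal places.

Q = [[-0.7698, 0.0000, -0.0672], [-0.1925, -0.9487, 0.1192], [-0.5774, 0.3162, 0.3577], [-0.1925, 0.0000, -0.9237]], R = [[5.1962, 5.1962, 5.0037], [0.0000, 3.1623, -2.8460], [0.0000, 0.0000, 2.2052]]

a_1 = (-4, -1, -3, -1); ‖a_1‖ = 5.1962, so q_1 = (-0.7698, -0.1925, -0.5774, -0.1925).
q_1·a_2 = (-0.7698)·(-4) + (-0.1925)·(-4) + (-0.5774)·(-2) + (-0.1925)·(-1) = 5.1962.
u_2 = a_2 − 5.1962·q_1 = (0.0000, -3.0000, 1.0000, 0.0000).
‖u_2‖ = 3.1623, so q_2 = (0.0000, -0.9487, 0.3162, 0.0000).
q_1·a_3 = (-0.7698)·(-4) + (-0.1925)·2 + (-0.5774)·(-3) + (-0.1925)·(-3) = 5.0037; q_2·a_3 = 0.0000·(-4) + (-0.9487)·2 + 0.3162·(-3) + 0.0000·(-3) = -2.8460.
u_3 = a_3 − 5.0037·q_1 + 2.8460·q_2 = (-0.1481, 0.2630, 0.7889, -2.0370).
‖u_3‖ = 2.2052, so q_3 = (-0.0672, 0.1192, 0.3577, -0.9237).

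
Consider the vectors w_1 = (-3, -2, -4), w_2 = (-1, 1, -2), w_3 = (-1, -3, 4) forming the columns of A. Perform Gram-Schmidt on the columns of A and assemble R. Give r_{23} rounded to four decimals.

w_1 = (-3, -2, -4); ‖w_1‖ = 5.3852, so e_1 = (-0.5571, -0.3714, -0.7428).
e_1·w_2 = (-0.5571)·(-1) + (-0.3714)·1 + (-0.7428)·(-2) = 1.6713.
u_2 = w_2 − 1.6713·e_1 = (-0.0690, 1.6207, -0.7586).
‖u_2‖ = 1.7908, so e_2 = (-0.0385, 0.9050, -0.4236).
r_{23} = e_2·w_3 = -4.3710.

r_{23} = -4.3710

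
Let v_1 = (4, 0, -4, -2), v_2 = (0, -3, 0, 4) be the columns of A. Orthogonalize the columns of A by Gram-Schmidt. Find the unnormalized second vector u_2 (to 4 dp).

u_2 = (0.8889, -3.0000, -0.8889, 3.5556)

q_1 = v_1/‖v_1‖ = (4, 0, -4, -2)/6.0000 = (0.6667, 0.0000, -0.6667, -0.3333).
r_{12} = q_1·v_2 = -1.3333.
u_2 = v_2 + 1.3333·q_1 = (0.8889, -3.0000, -0.8889, 3.5556).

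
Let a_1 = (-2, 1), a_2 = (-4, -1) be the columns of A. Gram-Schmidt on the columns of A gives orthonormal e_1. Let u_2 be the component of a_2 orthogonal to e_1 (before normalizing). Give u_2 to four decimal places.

a_1 = (-2, 1); ‖a_1‖ = 2.2361, so e_1 = (-0.8944, 0.4472).
e_1·a_2 = (-0.8944)·(-4) + 0.4472·(-1) = 3.1305.
u_2 = a_2 − 3.1305·e_1 = (-1.2000, -2.4000).

u_2 = (-1.2000, -2.4000)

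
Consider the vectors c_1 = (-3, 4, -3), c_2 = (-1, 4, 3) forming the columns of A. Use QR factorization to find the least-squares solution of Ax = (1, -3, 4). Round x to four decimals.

q_1 = c_1/‖c_1‖ = (-3, 4, -3)/5.8310 = (-0.5145, 0.6860, -0.5145).
r_{12} = q_1·c_2 = 1.7150.
u_2 = c_2 − 1.7150·q_1 = (-0.1176, 2.8235, 3.8824).
‖u_2‖ = 4.8020, so q_2 = (-0.0245, 0.5880, 0.8085).
Qᵀb = (-4.6305, 1.4455).
Back-substitute: x_2 = 1.4455/4.8020 = 0.3010.
x_1 = (-4.6305 − 1.7150·0.3010)/5.8310 = -0.8827.

x = (-0.8827, 0.3010)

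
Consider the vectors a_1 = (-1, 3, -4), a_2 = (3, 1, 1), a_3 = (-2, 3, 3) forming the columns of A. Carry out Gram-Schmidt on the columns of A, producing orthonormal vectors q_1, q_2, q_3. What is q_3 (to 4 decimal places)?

q_1 = a_1/‖a_1‖ = (-1, 3, -4)/5.0990 = (-0.1961, 0.5883, -0.7845).
r_{12} = q_1·a_2 = -0.7845.
u_2 = a_2 + 0.7845·q_1 = (2.8462, 1.4615, 0.3846).
‖u_2‖ = 3.2225, so q_2 = (0.8832, 0.4535, 0.1194).
r_{13} = q_1·a_3 = -0.1961; r_{23} = q_2·a_3 = -0.0477.
u_3 = a_3 + 0.1961·q_1 + 0.0477·q_2 = (-1.9963, 3.1370, 2.8519).
‖u_3‖ = 4.6861, so q_3 = (-0.4260, 0.6694, 0.6086).

q_3 = (-0.4260, 0.6694, 0.6086)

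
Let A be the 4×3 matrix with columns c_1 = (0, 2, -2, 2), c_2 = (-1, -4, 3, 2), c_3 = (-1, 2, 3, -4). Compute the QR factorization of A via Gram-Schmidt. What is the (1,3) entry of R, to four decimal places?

r_{13} = -2.8868

q_1 = c_1/‖c_1‖ = (0, 2, -2, 2)/3.4641 = (0.0000, 0.5774, -0.5774, 0.5774).
r_{13} = q_1·c_3 = -2.8868.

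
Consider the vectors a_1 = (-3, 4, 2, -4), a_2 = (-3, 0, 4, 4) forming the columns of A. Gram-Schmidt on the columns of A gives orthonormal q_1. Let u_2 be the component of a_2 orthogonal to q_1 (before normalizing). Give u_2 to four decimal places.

a_1 = (-3, 4, 2, -4); ‖a_1‖ = 6.7082, so q_1 = (-0.4472, 0.5963, 0.2981, -0.5963).
q_1·a_2 = (-0.4472)·(-3) + 0.5963·0 + 0.2981·4 + (-0.5963)·4 = 0.1491.
u_2 = a_2 − 0.1491·q_1 = (-2.9333, -0.0889, 3.9556, 4.0889).

u_2 = (-2.9333, -0.0889, 3.9556, 4.0889)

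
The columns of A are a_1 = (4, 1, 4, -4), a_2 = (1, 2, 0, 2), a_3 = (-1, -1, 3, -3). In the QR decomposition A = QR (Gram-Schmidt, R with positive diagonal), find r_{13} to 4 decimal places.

a_1 = (4, 1, 4, -4); ‖a_1‖ = 7.0000, so q_1 = (0.5714, 0.1429, 0.5714, -0.5714).
r_{13} = q_1·a_3 = 2.7143.

r_{13} = 2.7143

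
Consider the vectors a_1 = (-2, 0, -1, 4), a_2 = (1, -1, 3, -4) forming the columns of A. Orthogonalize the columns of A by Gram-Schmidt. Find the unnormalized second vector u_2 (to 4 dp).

u_2 = (-1.0000, -1.0000, 2.0000, 0.0000)

q_1 = a_1/‖a_1‖ = (-2, 0, -1, 4)/4.5826 = (-0.4364, 0.0000, -0.2182, 0.8729).
r_{12} = q_1·a_2 = -4.5826.
u_2 = a_2 + 4.5826·q_1 = (-1.0000, -1.0000, 2.0000, 0.0000).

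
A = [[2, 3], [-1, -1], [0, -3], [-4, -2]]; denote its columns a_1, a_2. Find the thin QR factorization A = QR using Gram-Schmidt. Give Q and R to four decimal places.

Q = [[0.4364, 0.4483], [-0.2182, -0.0815], [0.0000, -0.8559], [-0.8729, 0.2445]], R = [[4.5826, 3.2733], [0.0000, 3.5051]]

a_1 = (2, -1, 0, -4); ‖a_1‖ = 4.5826, so e_1 = (0.4364, -0.2182, 0.0000, -0.8729).
e_1·a_2 = 0.4364·3 + (-0.2182)·(-1) + 0.0000·(-3) + (-0.8729)·(-2) = 3.2733.
u_2 = a_2 − 3.2733·e_1 = (1.5714, -0.2857, -3.0000, 0.8571).
‖u_2‖ = 3.5051, so e_2 = (0.4483, -0.0815, -0.8559, 0.2445).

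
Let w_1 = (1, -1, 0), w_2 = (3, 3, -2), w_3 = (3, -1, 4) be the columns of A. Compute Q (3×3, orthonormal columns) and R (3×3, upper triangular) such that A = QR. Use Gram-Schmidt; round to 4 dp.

e_1 = w_1/‖w_1‖ = (1, -1, 0)/1.4142 = (0.7071, -0.7071, 0.0000).
r_{12} = e_1·w_2 = 0.0000.
u_2 = w_2 + 0.0000·e_1 = (3.0000, 3.0000, -2.0000).
‖u_2‖ = 4.6904, so e_2 = (0.6396, 0.6396, -0.4264).
r_{13} = e_1·w_3 = 2.8284; r_{23} = e_2·w_3 = -0.4264.
u_3 = w_3 − 2.8284·e_1 + 0.4264·e_2 = (1.2727, 1.2727, 3.8182).
‖u_3‖ = 4.2212, so e_3 = (0.3015, 0.3015, 0.9045).

Q = [[0.7071, 0.6396, 0.3015], [-0.7071, 0.6396, 0.3015], [0.0000, -0.4264, 0.9045]], R = [[1.4142, 0.0000, 2.8284], [0.0000, 4.6904, -0.4264], [0.0000, 0.0000, 4.2212]]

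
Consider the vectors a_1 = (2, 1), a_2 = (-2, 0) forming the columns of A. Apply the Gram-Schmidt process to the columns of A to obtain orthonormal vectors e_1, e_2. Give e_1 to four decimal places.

e_1 = (0.8944, 0.4472)

e_1 = a_1/‖a_1‖ = (2, 1)/2.2361 = (0.8944, 0.4472).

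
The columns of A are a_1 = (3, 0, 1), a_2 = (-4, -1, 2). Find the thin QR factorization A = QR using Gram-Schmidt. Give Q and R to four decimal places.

Q = [[0.9487, -0.3015], [0.0000, -0.3015], [0.3162, 0.9045]], R = [[3.1623, -3.1623], [0.0000, 3.3166]]

e_1 = a_1/‖a_1‖ = (3, 0, 1)/3.1623 = (0.9487, 0.0000, 0.3162).
r_{12} = e_1·a_2 = -3.1623.
u_2 = a_2 + 3.1623·e_1 = (-1.0000, -1.0000, 3.0000).
‖u_2‖ = 3.3166, so e_2 = (-0.3015, -0.3015, 0.9045).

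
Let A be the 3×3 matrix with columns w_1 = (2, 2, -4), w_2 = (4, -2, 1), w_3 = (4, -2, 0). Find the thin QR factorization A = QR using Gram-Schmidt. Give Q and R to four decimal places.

Q = [[0.4082, 0.8729, -0.2673], [0.4082, -0.4364, -0.8018], [-0.8165, 0.2182, -0.5345]], R = [[4.8990, 0.0000, 0.8165], [0.0000, 4.5826, 4.3644], [0.0000, 0.0000, 0.5345]]

w_1 = (2, 2, -4); ‖w_1‖ = 4.8990, so e_1 = (0.4082, 0.4082, -0.8165).
e_1·w_2 = 0.4082·4 + 0.4082·(-2) + (-0.8165)·1 = 0.0000.
u_2 = w_2 + 0.0000·e_1 = (4.0000, -2.0000, 1.0000).
‖u_2‖ = 4.5826, so e_2 = (0.8729, -0.4364, 0.2182).
e_1·w_3 = 0.4082·4 + 0.4082·(-2) + (-0.8165)·0 = 0.8165; e_2·w_3 = 0.8729·4 + (-0.4364)·(-2) + 0.2182·0 = 4.3644.
u_3 = w_3 − 0.8165·e_1 − 4.3644·e_2 = (-0.1429, -0.4286, -0.2857).
‖u_3‖ = 0.5345, so e_3 = (-0.2673, -0.8018, -0.5345).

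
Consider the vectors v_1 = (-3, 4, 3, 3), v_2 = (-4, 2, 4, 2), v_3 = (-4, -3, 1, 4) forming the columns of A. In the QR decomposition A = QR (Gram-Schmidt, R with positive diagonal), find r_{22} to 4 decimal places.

e_1 = v_1/‖v_1‖ = (-3, 4, 3, 3)/6.5574 = (-0.4575, 0.6100, 0.4575, 0.4575).
r_{12} = e_1·v_2 = 5.7949.
u_2 = v_2 − 5.7949·e_1 = (-1.3488, -1.5349, 1.3488, -0.6512).
r_{22} = ‖u_2‖ = 2.5335.

r_{22} = 2.5335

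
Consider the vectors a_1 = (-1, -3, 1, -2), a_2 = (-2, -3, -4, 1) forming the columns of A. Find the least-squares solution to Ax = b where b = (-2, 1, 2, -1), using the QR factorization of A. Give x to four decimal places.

a_1 = (-1, -3, 1, -2); ‖a_1‖ = 3.8730, so q_1 = (-0.2582, -0.7746, 0.2582, -0.5164).
q_1·a_2 = (-0.2582)·(-2) + (-0.7746)·(-3) + 0.2582·(-4) + (-0.5164)·1 = 1.2910.
u_2 = a_2 − 1.2910·q_1 = (-1.6667, -2.0000, -4.3333, 1.6667).
‖u_2‖ = 5.3229, so q_2 = (-0.3131, -0.3757, -0.8141, 0.3131).
Qᵀb = (0.7746, -1.6908).
Back-substitute: x_2 = -1.6908/5.3229 = -0.3176.
x_1 = (0.7746 − 1.2910·(-0.3176))/3.8730 = 0.3059.

x = (0.3059, -0.3176)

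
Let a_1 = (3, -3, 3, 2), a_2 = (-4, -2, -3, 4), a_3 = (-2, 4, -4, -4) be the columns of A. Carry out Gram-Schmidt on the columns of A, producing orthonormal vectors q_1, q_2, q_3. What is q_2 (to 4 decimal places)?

a_1 = (3, -3, 3, 2); ‖a_1‖ = 5.5678, so q_1 = (0.5388, -0.5388, 0.5388, 0.3592).
q_1·a_2 = 0.5388·(-4) + (-0.5388)·(-2) + 0.5388·(-3) + 0.3592·4 = -1.2572.
u_2 = a_2 + 1.2572·q_1 = (-3.3226, -2.6774, -2.3226, 4.4516).
‖u_2‖ = 6.5893, so q_2 = (-0.5042, -0.4063, -0.3525, 0.6756).

q_2 = (-0.5042, -0.4063, -0.3525, 0.6756)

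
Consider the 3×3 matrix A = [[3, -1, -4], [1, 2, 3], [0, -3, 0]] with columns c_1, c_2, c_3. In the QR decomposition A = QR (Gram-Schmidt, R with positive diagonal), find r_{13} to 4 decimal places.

r_{13} = -2.8460

e_1 = c_1/‖c_1‖ = (3, 1, 0)/3.1623 = (0.9487, 0.3162, 0.0000).
r_{13} = e_1·c_3 = -2.8460.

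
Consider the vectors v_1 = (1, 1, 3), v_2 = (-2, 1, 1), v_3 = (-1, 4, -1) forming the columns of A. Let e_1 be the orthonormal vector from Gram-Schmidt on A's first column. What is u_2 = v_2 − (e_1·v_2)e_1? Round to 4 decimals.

u_2 = (-2.1818, 0.8182, 0.4545)

v_1 = (1, 1, 3); ‖v_1‖ = 3.3166, so e_1 = (0.3015, 0.3015, 0.9045).
e_1·v_2 = 0.3015·(-2) + 0.3015·1 + 0.9045·1 = 0.6030.
u_2 = v_2 − 0.6030·e_1 = (-2.1818, 0.8182, 0.4545).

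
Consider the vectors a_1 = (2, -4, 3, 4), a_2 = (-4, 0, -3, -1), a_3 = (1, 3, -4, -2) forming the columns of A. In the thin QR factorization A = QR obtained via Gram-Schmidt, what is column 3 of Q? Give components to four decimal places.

q_3 = (0.5250, -0.0425, -0.7978, 0.2934)

q_1 = a_1/‖a_1‖ = (2, -4, 3, 4)/6.7082 = (0.2981, -0.5963, 0.4472, 0.5963).
r_{12} = q_1·a_2 = -3.1305.
u_2 = a_2 + 3.1305·q_1 = (-3.0667, -1.8667, -1.6000, 0.8667).
‖u_2‖ = 4.0249, so q_2 = (-0.7619, -0.4638, -0.3975, 0.2153).
r_{13} = q_1·a_3 = -4.4721; r_{23} = q_2·a_3 = -0.9938.
u_3 = a_3 + 4.4721·q_1 + 0.9938·q_2 = (1.5761, -0.1276, -2.3951, 0.8807).
‖u_3‖ = 3.0021, so q_3 = (0.5250, -0.0425, -0.7978, 0.2934).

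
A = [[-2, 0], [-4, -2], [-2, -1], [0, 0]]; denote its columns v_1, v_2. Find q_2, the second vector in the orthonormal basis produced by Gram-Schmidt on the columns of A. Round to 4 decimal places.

q_2 = (0.9129, -0.3651, -0.1826, 0.0000)

q_1 = v_1/‖v_1‖ = (-2, -4, -2, 0)/4.8990 = (-0.4082, -0.8165, -0.4082, 0.0000).
r_{12} = q_1·v_2 = 2.0412.
u_2 = v_2 − 2.0412·q_1 = (0.8333, -0.3333, -0.1667, 0.0000).
‖u_2‖ = 0.9129, so q_2 = (0.9129, -0.3651, -0.1826, 0.0000).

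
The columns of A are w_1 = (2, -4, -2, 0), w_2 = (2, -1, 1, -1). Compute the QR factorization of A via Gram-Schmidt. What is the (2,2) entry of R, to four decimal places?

r_{22} = 2.3452

w_1 = (2, -4, -2, 0); ‖w_1‖ = 4.8990, so e_1 = (0.4082, -0.8165, -0.4082, 0.0000).
e_1·w_2 = 0.4082·2 + (-0.8165)·(-1) + (-0.4082)·1 + 0.0000·(-1) = 1.2247.
u_2 = w_2 − 1.2247·e_1 = (1.5000, 0.0000, 1.5000, -1.0000).
r_{22} = ‖u_2‖ = 2.3452.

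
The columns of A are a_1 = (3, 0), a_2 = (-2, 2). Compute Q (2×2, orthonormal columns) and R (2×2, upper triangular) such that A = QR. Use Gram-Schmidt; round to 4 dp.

q_1 = a_1/‖a_1‖ = (3, 0)/3.0000 = (1.0000, 0.0000).
r_{12} = q_1·a_2 = -2.0000.
u_2 = a_2 + 2.0000·q_1 = (0.0000, 2.0000).
‖u_2‖ = 2.0000, so q_2 = (0.0000, 1.0000).

Q = [[1.0000, 0.0000], [0.0000, 1.0000]], R = [[3.0000, -2.0000], [0.0000, 2.0000]]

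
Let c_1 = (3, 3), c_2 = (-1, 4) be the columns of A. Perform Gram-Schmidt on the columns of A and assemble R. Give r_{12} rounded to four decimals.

c_1 = (3, 3); ‖c_1‖ = 4.2426, so e_1 = (0.7071, 0.7071).
r_{12} = e_1·c_2 = 2.1213.

r_{12} = 2.1213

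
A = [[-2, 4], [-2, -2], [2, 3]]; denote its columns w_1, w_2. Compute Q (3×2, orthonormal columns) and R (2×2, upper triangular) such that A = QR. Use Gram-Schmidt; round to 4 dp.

Q = [[-0.5774, 0.8093], [-0.5774, -0.3113], [0.5774, 0.4981]], R = [[3.4641, 0.5774], [0.0000, 5.3541]]

e_1 = w_1/‖w_1‖ = (-2, -2, 2)/3.4641 = (-0.5774, -0.5774, 0.5774).
r_{12} = e_1·w_2 = 0.5774.
u_2 = w_2 − 0.5774·e_1 = (4.3333, -1.6667, 2.6667).
‖u_2‖ = 5.3541, so e_2 = (0.8093, -0.3113, 0.4981).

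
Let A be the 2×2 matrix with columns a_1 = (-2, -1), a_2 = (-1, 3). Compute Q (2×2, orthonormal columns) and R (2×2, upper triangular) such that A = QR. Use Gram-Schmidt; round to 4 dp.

Q = [[-0.8944, -0.4472], [-0.4472, 0.8944]], R = [[2.2361, -0.4472], [0.0000, 3.1305]]

a_1 = (-2, -1); ‖a_1‖ = 2.2361, so e_1 = (-0.8944, -0.4472).
e_1·a_2 = (-0.8944)·(-1) + (-0.4472)·3 = -0.4472.
u_2 = a_2 + 0.4472·e_1 = (-1.4000, 2.8000).
‖u_2‖ = 3.1305, so e_2 = (-0.4472, 0.8944).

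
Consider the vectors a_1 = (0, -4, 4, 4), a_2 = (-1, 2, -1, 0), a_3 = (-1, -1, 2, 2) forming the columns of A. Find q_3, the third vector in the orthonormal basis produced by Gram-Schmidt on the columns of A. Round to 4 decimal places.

a_1 = (0, -4, 4, 4); ‖a_1‖ = 6.9282, so q_1 = (0.0000, -0.5774, 0.5774, 0.5774).
q_1·a_2 = 0.0000·(-1) + (-0.5774)·2 + 0.5774·(-1) + 0.5774·0 = -1.7321.
u_2 = a_2 + 1.7321·q_1 = (-1.0000, 1.0000, 0.0000, 1.0000).
‖u_2‖ = 1.7321, so q_2 = (-0.5774, 0.5774, 0.0000, 0.5774).
q_1·a_3 = 0.0000·(-1) + (-0.5774)·(-1) + 0.5774·2 + 0.5774·2 = 2.8868; q_2·a_3 = (-0.5774)·(-1) + 0.5774·(-1) + 0.0000·2 + 0.5774·2 = 1.1547.
u_3 = a_3 − 2.8868·q_1 − 1.1547·q_2 = (-0.3333, 0.0000, 0.3333, -0.3333).
‖u_3‖ = 0.5774, so q_3 = (-0.5774, 0.0000, 0.5774, -0.5774).

q_3 = (-0.5774, 0.0000, 0.5774, -0.5774)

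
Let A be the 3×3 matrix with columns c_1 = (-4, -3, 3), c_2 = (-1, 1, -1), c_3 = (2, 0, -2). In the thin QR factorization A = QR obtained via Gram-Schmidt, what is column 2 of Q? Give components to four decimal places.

e_1 = c_1/‖c_1‖ = (-4, -3, 3)/5.8310 = (-0.6860, -0.5145, 0.5145).
r_{12} = e_1·c_2 = -0.3430.
u_2 = c_2 + 0.3430·e_1 = (-1.2353, 0.8235, -0.8235).
‖u_2‖ = 1.6977, so e_2 = (-0.7276, 0.4851, -0.4851).

e_2 = (-0.7276, 0.4851, -0.4851)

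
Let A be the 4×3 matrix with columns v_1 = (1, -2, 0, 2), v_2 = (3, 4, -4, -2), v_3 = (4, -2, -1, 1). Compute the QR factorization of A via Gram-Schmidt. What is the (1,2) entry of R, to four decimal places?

v_1 = (1, -2, 0, 2); ‖v_1‖ = 3.0000, so e_1 = (0.3333, -0.6667, 0.0000, 0.6667).
r_{12} = e_1·v_2 = -3.0000.

r_{12} = -3.0000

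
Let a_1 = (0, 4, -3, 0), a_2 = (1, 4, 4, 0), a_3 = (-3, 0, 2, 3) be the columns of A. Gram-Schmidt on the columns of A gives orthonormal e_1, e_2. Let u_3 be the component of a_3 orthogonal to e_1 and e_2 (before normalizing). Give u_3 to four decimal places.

a_1 = (0, 4, -3, 0); ‖a_1‖ = 5.0000, so e_1 = (0.0000, 0.8000, -0.6000, 0.0000).
e_1·a_2 = 0.0000·1 + 0.8000·4 + (-0.6000)·4 + 0.0000·0 = 0.8000.
u_2 = a_2 − 0.8000·e_1 = (1.0000, 3.3600, 4.4800, 0.0000).
‖u_2‖ = 5.6886, so e_2 = (0.1758, 0.5907, 0.7875, 0.0000).
e_1·a_3 = 0.0000·(-3) + 0.8000·0 + (-0.6000)·2 + 0.0000·3 = -1.2000; e_2·a_3 = 0.1758·(-3) + 0.5907·0 + 0.7875·2 + 0.0000·3 = 1.0477.
u_3 = a_3 + 1.2000·e_1 − 1.0477·e_2 = (-3.1842, 0.3412, 0.4549, 3.0000).

u_3 = (-3.1842, 0.3412, 0.4549, 3.0000)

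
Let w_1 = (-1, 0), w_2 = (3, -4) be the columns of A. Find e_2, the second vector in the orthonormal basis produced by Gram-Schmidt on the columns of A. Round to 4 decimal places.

e_2 = (0.0000, -1.0000)

w_1 = (-1, 0); ‖w_1‖ = 1.0000, so e_1 = (-1.0000, 0.0000).
e_1·w_2 = (-1.0000)·3 + 0.0000·(-4) = -3.0000.
u_2 = w_2 + 3.0000·e_1 = (0.0000, -4.0000).
‖u_2‖ = 4.0000, so e_2 = (0.0000, -1.0000).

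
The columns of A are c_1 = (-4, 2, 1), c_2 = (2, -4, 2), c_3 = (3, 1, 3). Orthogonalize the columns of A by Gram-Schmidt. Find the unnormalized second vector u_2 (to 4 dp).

c_1 = (-4, 2, 1); ‖c_1‖ = 4.5826, so q_1 = (-0.8729, 0.4364, 0.2182).
q_1·c_2 = (-0.8729)·2 + 0.4364·(-4) + 0.2182·2 = -3.0551.
u_2 = c_2 + 3.0551·q_1 = (-0.6667, -2.6667, 2.6667).

u_2 = (-0.6667, -2.6667, 2.6667)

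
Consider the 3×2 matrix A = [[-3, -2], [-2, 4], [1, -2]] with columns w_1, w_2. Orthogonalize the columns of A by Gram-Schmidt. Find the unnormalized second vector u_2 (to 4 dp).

w_1 = (-3, -2, 1); ‖w_1‖ = 3.7417, so q_1 = (-0.8018, -0.5345, 0.2673).
q_1·w_2 = (-0.8018)·(-2) + (-0.5345)·4 + 0.2673·(-2) = -1.0690.
u_2 = w_2 + 1.0690·q_1 = (-2.8571, 3.4286, -1.7143).

u_2 = (-2.8571, 3.4286, -1.7143)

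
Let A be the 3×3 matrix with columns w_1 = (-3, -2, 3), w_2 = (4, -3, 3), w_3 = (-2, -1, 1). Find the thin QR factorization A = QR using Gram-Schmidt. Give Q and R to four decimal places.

Q = [[-0.6396, 0.7607, -0.1104], [-0.4264, -0.4706, -0.7725], [0.6396, 0.4470, -0.6254]], R = [[4.6904, 0.6396, 2.3452], [0.0000, 5.7958, -0.6039], [0.0000, 0.0000, 0.3679]]

q_1 = w_1/‖w_1‖ = (-3, -2, 3)/4.6904 = (-0.6396, -0.4264, 0.6396).
r_{12} = q_1·w_2 = 0.6396.
u_2 = w_2 − 0.6396·q_1 = (4.4091, -2.7273, 2.5909).
‖u_2‖ = 5.7958, so q_2 = (0.7607, -0.4706, 0.4470).
r_{13} = q_1·w_3 = 2.3452; r_{23} = q_2·w_3 = -0.6039.
u_3 = w_3 − 2.3452·q_1 + 0.6039·q_2 = (-0.0406, -0.2842, -0.2300).
‖u_3‖ = 0.3679, so q_3 = (-0.1104, -0.7725, -0.6254).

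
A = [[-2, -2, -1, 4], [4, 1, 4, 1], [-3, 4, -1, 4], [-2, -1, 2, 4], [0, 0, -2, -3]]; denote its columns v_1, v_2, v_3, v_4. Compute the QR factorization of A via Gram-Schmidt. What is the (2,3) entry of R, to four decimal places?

r_{23} = 0.2203

v_1 = (-2, 4, -3, -2, 0); ‖v_1‖ = 5.7446, so q_1 = (-0.3482, 0.6963, -0.5222, -0.3482, 0.0000).
q_1·v_2 = (-0.3482)·(-2) + 0.6963·1 + (-0.5222)·4 + (-0.3482)·(-1) + 0.0000·0 = -0.3482.
u_2 = v_2 + 0.3482·q_1 = (-2.1212, 1.2424, 3.8182, -1.1212, 0.0000).
‖u_2‖ = 4.6775, so q_2 = (-0.4535, 0.2656, 0.8163, -0.2397, 0.0000).
r_{23} = q_2·v_3 = 0.2203.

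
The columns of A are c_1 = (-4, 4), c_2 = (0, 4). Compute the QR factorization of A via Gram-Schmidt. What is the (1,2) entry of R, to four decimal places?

r_{12} = 2.8284

e_1 = c_1/‖c_1‖ = (-4, 4)/5.6569 = (-0.7071, 0.7071).
r_{12} = e_1·c_2 = 2.8284.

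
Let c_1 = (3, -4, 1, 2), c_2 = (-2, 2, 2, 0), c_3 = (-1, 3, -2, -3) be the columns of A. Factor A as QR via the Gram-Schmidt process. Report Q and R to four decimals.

Q = [[0.5477, -0.2981, 0.5690], [-0.7303, 0.1491, 0.1751], [0.1826, 0.8944, 0.3939], [0.3651, 0.2981, -0.7003]], R = [[5.4772, -2.1909, -4.1992], [0.0000, 2.6833, -1.9379], [0.0000, 0.0000, 1.2693]]

c_1 = (3, -4, 1, 2); ‖c_1‖ = 5.4772, so q_1 = (0.5477, -0.7303, 0.1826, 0.3651).
q_1·c_2 = 0.5477·(-2) + (-0.7303)·2 + 0.1826·2 + 0.3651·0 = -2.1909.
u_2 = c_2 + 2.1909·q_1 = (-0.8000, 0.4000, 2.4000, 0.8000).
‖u_2‖ = 2.6833, so q_2 = (-0.2981, 0.1491, 0.8944, 0.2981).
q_1·c_3 = 0.5477·(-1) + (-0.7303)·3 + 0.1826·(-2) + 0.3651·(-3) = -4.1992; q_2·c_3 = (-0.2981)·(-1) + 0.1491·3 + 0.8944·(-2) + 0.2981·(-3) = -1.9379.
u_3 = c_3 + 4.1992·q_1 + 1.9379·q_2 = (0.7222, 0.2222, 0.5000, -0.8889).
‖u_3‖ = 1.2693, so q_3 = (0.5690, 0.1751, 0.3939, -0.7003).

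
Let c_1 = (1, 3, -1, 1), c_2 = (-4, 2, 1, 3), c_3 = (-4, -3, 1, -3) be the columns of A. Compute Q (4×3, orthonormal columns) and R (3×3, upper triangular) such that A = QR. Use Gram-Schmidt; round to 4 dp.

c_1 = (1, 3, -1, 1); ‖c_1‖ = 3.4641, so q_1 = (0.2887, 0.8660, -0.2887, 0.2887).
q_1·c_2 = 0.2887·(-4) + 0.8660·2 + (-0.2887)·1 + 0.2887·3 = 1.1547.
u_2 = c_2 − 1.1547·q_1 = (-4.3333, 1.0000, 1.3333, 2.6667).
‖u_2‖ = 5.3541, so q_2 = (-0.8093, 0.1868, 0.2490, 0.4981).
q_1·c_3 = 0.2887·(-4) + 0.8660·(-3) + (-0.2887)·1 + 0.2887·(-3) = -4.9075; q_2·c_3 = (-0.8093)·(-4) + 0.1868·(-3) + 0.2490·1 + 0.4981·(-3) = 1.4319.
u_3 = c_3 + 4.9075·q_1 − 1.4319·q_2 = (-1.4244, 0.9826, -0.7733, -2.2965).
‖u_3‖ = 2.9776, so q_3 = (-0.4784, 0.3300, -0.2597, -0.7713).

Q = [[0.2887, -0.8093, -0.4784], [0.8660, 0.1868, 0.3300], [-0.2887, 0.2490, -0.2597], [0.2887, 0.4981, -0.7713]], R = [[3.4641, 1.1547, -4.9075], [0.0000, 5.3541, 1.4319], [0.0000, 0.0000, 2.9776]]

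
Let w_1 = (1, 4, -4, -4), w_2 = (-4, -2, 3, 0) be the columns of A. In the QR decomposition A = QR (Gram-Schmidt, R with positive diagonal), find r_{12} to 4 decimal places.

w_1 = (1, 4, -4, -4); ‖w_1‖ = 7.0000, so q_1 = (0.1429, 0.5714, -0.5714, -0.5714).
r_{12} = q_1·w_2 = -3.4286.

r_{12} = -3.4286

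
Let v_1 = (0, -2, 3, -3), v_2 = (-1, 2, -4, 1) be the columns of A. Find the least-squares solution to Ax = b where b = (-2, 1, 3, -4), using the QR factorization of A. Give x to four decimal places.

v_1 = (0, -2, 3, -3); ‖v_1‖ = 4.6904, so q_1 = (0.0000, -0.4264, 0.6396, -0.6396).
q_1·v_2 = 0.0000·(-1) + (-0.4264)·2 + 0.6396·(-4) + (-0.6396)·1 = -4.0508.
u_2 = v_2 + 4.0508·q_1 = (-1.0000, 0.2727, -1.4091, -1.5909).
‖u_2‖ = 2.3645, so q_2 = (-0.4229, 0.1153, -0.5959, -0.6728).
Qᵀb = (4.0508, 1.8647).
Back-substitute: x_2 = 1.8647/2.3645 = 0.7886.
x_1 = (4.0508 + 4.0508·0.7886)/4.6904 = 1.5447.

x = (1.5447, 0.7886)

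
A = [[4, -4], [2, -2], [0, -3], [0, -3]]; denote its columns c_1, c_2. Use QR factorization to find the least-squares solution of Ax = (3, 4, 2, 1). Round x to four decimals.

c_1 = (4, 2, 0, 0); ‖c_1‖ = 4.4721, so e_1 = (0.8944, 0.4472, 0.0000, 0.0000).
e_1·c_2 = 0.8944·(-4) + 0.4472·(-2) + 0.0000·(-3) + 0.0000·(-3) = -4.4721.
u_2 = c_2 + 4.4721·e_1 = (0.0000, 0.0000, -3.0000, -3.0000).
‖u_2‖ = 4.2426, so e_2 = (0.0000, 0.0000, -0.7071, -0.7071).
Qᵀb = (4.4721, -2.1213).
Back-substitute: x_2 = -2.1213/4.2426 = -0.5000.
x_1 = (4.4721 + 4.4721·(-0.5000))/4.4721 = 0.5000.

x = (0.5000, -0.5000)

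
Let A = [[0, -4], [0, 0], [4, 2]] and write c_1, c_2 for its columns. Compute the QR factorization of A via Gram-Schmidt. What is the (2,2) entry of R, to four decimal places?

c_1 = (0, 0, 4); ‖c_1‖ = 4.0000, so e_1 = (0.0000, 0.0000, 1.0000).
e_1·c_2 = 0.0000·(-4) + 0.0000·0 + 1.0000·2 = 2.0000.
u_2 = c_2 − 2.0000·e_1 = (-4.0000, 0.0000, 0.0000).
r_{22} = ‖u_2‖ = 4.0000.

r_{22} = 4.0000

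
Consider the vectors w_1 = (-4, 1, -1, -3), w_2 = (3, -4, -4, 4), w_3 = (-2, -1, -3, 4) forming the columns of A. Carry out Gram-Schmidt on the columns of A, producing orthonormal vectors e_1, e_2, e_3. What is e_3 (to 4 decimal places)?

e_1 = w_1/‖w_1‖ = (-4, 1, -1, -3)/5.1962 = (-0.7698, 0.1925, -0.1925, -0.5774).
r_{12} = e_1·w_2 = -4.6188.
u_2 = w_2 + 4.6188·e_1 = (-0.5556, -3.1111, -4.8889, 1.3333).
‖u_2‖ = 5.9722, so e_2 = (-0.0930, -0.5209, -0.8186, 0.2233).
r_{13} = e_1·w_3 = -0.3849; r_{23} = e_2·w_3 = 4.0559.
u_3 = w_3 + 0.3849·e_1 − 4.0559·e_2 = (-1.9190, 1.1869, 0.2461, 2.8723).
‖u_3‖ = 3.6609, so e_3 = (-0.5242, 0.3242, 0.0672, 0.7846).

e_3 = (-0.5242, 0.3242, 0.0672, 0.7846)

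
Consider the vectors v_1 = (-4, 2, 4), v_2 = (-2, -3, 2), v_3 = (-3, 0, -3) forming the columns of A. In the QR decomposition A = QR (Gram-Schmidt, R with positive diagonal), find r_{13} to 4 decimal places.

r_{13} = 0.0000

v_1 = (-4, 2, 4); ‖v_1‖ = 6.0000, so q_1 = (-0.6667, 0.3333, 0.6667).
r_{13} = q_1·v_3 = 0.0000.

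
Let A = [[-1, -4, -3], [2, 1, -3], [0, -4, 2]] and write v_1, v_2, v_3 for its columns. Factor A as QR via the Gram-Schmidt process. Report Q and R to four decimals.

e_1 = v_1/‖v_1‖ = (-1, 2, 0)/2.2361 = (-0.4472, 0.8944, 0.0000).
r_{12} = e_1·v_2 = 2.6833.
u_2 = v_2 − 2.6833·e_1 = (-2.8000, -1.4000, -4.0000).
‖u_2‖ = 5.0794, so e_2 = (-0.5512, -0.2756, -0.7875).
r_{13} = e_1·v_3 = -1.3416; r_{23} = e_2·v_3 = 0.9056.
u_3 = v_3 + 1.3416·e_1 − 0.9056·e_2 = (-3.1008, -1.5504, 2.7132).
‖u_3‖ = 4.4023, so e_3 = (-0.7044, -0.3522, 0.6163).

Q = [[-0.4472, -0.5512, -0.7044], [0.8944, -0.2756, -0.3522], [0.0000, -0.7875, 0.6163]], R = [[2.2361, 2.6833, -1.3416], [0.0000, 5.0794, 0.9056], [0.0000, 0.0000, 4.4023]]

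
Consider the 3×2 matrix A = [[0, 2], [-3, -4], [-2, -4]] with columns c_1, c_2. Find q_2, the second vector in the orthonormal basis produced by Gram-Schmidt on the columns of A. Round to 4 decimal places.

q_2 = (0.8745, 0.2691, -0.4036)

q_1 = c_1/‖c_1‖ = (0, -3, -2)/3.6056 = (0.0000, -0.8321, -0.5547).
r_{12} = q_1·c_2 = 5.5470.
u_2 = c_2 − 5.5470·q_1 = (2.0000, 0.6154, -0.9231).
‖u_2‖ = 2.2871, so q_2 = (0.8745, 0.2691, -0.4036).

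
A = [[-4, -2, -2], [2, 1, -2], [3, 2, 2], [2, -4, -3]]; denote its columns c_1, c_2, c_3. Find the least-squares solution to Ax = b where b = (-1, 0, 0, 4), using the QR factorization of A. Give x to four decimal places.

c_1 = (-4, 2, 3, 2); ‖c_1‖ = 5.7446, so e_1 = (-0.6963, 0.3482, 0.5222, 0.3482).
e_1·c_2 = (-0.6963)·(-2) + 0.3482·1 + 0.5222·2 + 0.3482·(-4) = 1.3926.
u_2 = c_2 − 1.3926·e_1 = (-1.0303, 0.5152, 1.2727, -4.4848).
‖u_2‖ = 4.8021, so e_2 = (-0.2146, 0.1073, 0.2650, -0.9339).
e_1·c_3 = (-0.6963)·(-2) + 0.3482·(-2) + 0.5222·2 + 0.3482·(-3) = 0.6963; e_2·c_3 = (-0.2146)·(-2) + 0.1073·(-2) + 0.2650·2 + (-0.9339)·(-3) = 3.5464.
u_3 = c_3 − 0.6963·e_1 − 3.5464·e_2 = (-0.7543, -2.6229, 0.6965, 0.0696).
‖u_3‖ = 2.8175, so e_3 = (-0.2677, -0.9309, 0.2472, 0.0247).
Qᵀb = (2.0889, -3.5212, 0.3666).
Back-substitute: x_3 = 0.3666/2.8175 = 0.1301.
x_2 = (-3.5212 − 3.5464·0.1301)/4.8021 = -0.8293.
x_1 = (2.0889 − 1.3926·(-0.8293) − 0.6963·0.1301)/5.7446 = 0.5489.

x = (0.5489, -0.8293, 0.1301)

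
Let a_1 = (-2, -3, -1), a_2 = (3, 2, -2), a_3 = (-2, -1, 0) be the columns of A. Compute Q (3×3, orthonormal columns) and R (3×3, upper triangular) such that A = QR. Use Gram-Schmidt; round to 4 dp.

a_1 = (-2, -3, -1); ‖a_1‖ = 3.7417, so q_1 = (-0.5345, -0.8018, -0.2673).
q_1·a_2 = (-0.5345)·3 + (-0.8018)·2 + (-0.2673)·(-2) = -2.6726.
u_2 = a_2 + 2.6726·q_1 = (1.5714, -0.1429, -2.7143).
‖u_2‖ = 3.1396, so q_2 = (0.5005, -0.0455, -0.8645).
q_1·a_3 = (-0.5345)·(-2) + (-0.8018)·(-1) + (-0.2673)·0 = 1.8708; q_2·a_3 = 0.5005·(-2) + (-0.0455)·(-1) + (-0.8645)·0 = -0.9555.
u_3 = a_3 − 1.8708·q_1 + 0.9555·q_2 = (-0.5217, 0.4565, -0.3261).
‖u_3‖ = 0.7661, so q_3 = (-0.6810, 0.5959, -0.4256).

Q = [[-0.5345, 0.5005, -0.6810], [-0.8018, -0.0455, 0.5959], [-0.2673, -0.8645, -0.4256]], R = [[3.7417, -2.6726, 1.8708], [0.0000, 3.1396, -0.9555], [0.0000, 0.0000, 0.7661]]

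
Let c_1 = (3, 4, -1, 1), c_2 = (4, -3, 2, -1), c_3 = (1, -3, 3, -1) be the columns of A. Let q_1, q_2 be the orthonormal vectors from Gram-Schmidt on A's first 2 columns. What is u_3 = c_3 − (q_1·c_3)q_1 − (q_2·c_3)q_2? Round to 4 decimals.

u_3 = (-0.2659, 0.5243, 1.3371, 0.0375)

q_1 = c_1/‖c_1‖ = (3, 4, -1, 1)/5.1962 = (0.5774, 0.7698, -0.1925, 0.1925).
r_{12} = q_1·c_2 = -0.5774.
u_2 = c_2 + 0.5774·q_1 = (4.3333, -2.5556, 1.8889, -0.8889).
‖u_2‖ = 5.4467, so q_2 = (0.7956, -0.4692, 0.3468, -0.1632).
r_{13} = q_1·c_3 = -2.5019; r_{23} = q_2·c_3 = 3.4067.
u_3 = c_3 + 2.5019·q_1 − 3.4067·q_2 = (-0.2659, 0.5243, 1.3371, 0.0375).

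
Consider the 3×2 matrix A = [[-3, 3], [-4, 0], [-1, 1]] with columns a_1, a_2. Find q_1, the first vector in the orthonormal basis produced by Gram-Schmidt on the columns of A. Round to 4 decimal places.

a_1 = (-3, -4, -1); ‖a_1‖ = 5.0990, so q_1 = (-0.5883, -0.7845, -0.1961).

q_1 = (-0.5883, -0.7845, -0.1961)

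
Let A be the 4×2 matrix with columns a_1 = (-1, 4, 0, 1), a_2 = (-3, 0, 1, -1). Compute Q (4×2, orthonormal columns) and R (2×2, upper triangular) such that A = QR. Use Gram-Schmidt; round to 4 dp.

a_1 = (-1, 4, 0, 1); ‖a_1‖ = 4.2426, so q_1 = (-0.2357, 0.9428, 0.0000, 0.2357).
q_1·a_2 = (-0.2357)·(-3) + 0.9428·0 + 0.0000·1 + 0.2357·(-1) = 0.4714.
u_2 = a_2 − 0.4714·q_1 = (-2.8889, -0.4444, 1.0000, -1.1111).
‖u_2‖ = 3.2830, so q_2 = (-0.8800, -0.1354, 0.3046, -0.3384).

Q = [[-0.2357, -0.8800], [0.9428, -0.1354], [0.0000, 0.3046], [0.2357, -0.3384]], R = [[4.2426, 0.4714], [0.0000, 3.2830]]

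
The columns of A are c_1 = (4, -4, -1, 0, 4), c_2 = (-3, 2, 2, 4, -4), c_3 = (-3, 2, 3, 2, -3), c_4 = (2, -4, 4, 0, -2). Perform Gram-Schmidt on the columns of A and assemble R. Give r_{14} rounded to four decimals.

r_{14} = 1.7143

e_1 = c_1/‖c_1‖ = (4, -4, -1, 0, 4)/7.0000 = (0.5714, -0.5714, -0.1429, 0.0000, 0.5714).
r_{14} = e_1·c_4 = 1.7143.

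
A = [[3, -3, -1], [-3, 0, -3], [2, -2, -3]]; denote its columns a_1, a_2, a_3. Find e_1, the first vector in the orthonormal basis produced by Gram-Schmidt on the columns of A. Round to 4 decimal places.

e_1 = (0.6396, -0.6396, 0.4264)

a_1 = (3, -3, 2); ‖a_1‖ = 4.6904, so e_1 = (0.6396, -0.6396, 0.4264).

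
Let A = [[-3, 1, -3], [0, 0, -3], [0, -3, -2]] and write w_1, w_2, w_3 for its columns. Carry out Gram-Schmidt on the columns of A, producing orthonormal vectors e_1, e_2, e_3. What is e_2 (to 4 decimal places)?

e_1 = w_1/‖w_1‖ = (-3, 0, 0)/3.0000 = (-1.0000, 0.0000, 0.0000).
r_{12} = e_1·w_2 = -1.0000.
u_2 = w_2 + 1.0000·e_1 = (0.0000, 0.0000, -3.0000).
‖u_2‖ = 3.0000, so e_2 = (0.0000, 0.0000, -1.0000).

e_2 = (0.0000, 0.0000, -1.0000)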